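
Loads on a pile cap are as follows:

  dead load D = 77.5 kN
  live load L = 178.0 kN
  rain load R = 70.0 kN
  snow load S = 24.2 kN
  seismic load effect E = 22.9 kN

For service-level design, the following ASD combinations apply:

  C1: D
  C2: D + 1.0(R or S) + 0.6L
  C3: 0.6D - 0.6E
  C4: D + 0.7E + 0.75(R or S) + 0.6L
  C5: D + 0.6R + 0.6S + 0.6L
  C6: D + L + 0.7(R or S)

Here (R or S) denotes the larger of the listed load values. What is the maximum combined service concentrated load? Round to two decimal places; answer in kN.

(R or S) → R = 70.0 kN.
C1: 1.0(77.5) = 77.50
C2: 1.0(77.5) + 1.0(70.0) + 0.6(178.0) = 254.30
C3: 0.6(77.5) - 0.6(22.9) = 32.76
C4: 1.0(77.5) + 0.7(22.9) + 0.75(70.0) + 0.6(178.0) = 252.83
C5: 1.0(77.5) + 0.6(70.0) + 0.6(24.2) + 0.6(178.0) = 240.82
C6: 1.0(77.5) + 1.0(178.0) + 0.7(70.0) = 304.50
Maximum is from combination 6.

304.50 kN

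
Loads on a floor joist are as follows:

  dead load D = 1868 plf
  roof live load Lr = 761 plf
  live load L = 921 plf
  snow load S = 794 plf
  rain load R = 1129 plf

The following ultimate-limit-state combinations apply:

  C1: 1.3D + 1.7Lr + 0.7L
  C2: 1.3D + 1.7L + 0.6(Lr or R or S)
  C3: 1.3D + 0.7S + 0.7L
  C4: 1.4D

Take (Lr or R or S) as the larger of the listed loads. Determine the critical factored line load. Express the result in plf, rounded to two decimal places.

4671.50 plf

(Lr or R or S) → R = 1129 plf.
C1: 1.3(1868) + 1.7(761) + 0.7(921) = 2428.40 + 1293.70 + 644.70 = 4366.80
C2: 1.3(1868) + 1.7(921) + 0.6(1129) = 2428.40 + 1565.70 + 677.40 = 4671.50
C3: 1.3(1868) + 0.7(794) + 0.7(921) = 2428.40 + 555.80 + 644.70 = 3628.90
C4: 1.4(1868) = 2615.20
Combination 2 governs: w_u = 4671.50 plf.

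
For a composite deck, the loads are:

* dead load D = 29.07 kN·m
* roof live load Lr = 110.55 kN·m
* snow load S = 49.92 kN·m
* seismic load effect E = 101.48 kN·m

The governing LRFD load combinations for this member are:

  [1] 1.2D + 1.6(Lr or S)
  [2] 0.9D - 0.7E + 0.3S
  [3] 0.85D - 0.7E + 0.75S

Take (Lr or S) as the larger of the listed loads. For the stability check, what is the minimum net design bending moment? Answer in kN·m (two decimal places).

-29.90 kN·m

(Lr or S) → Lr = 110.55 kN·m.
[1] 1.2(29.07) + 1.6(110.55) = 34.88 + 176.88 = 211.76
[2] 0.9(29.07) - 0.7(101.48) + 0.3(49.92) = 26.16 - 71.04 + 14.98 = -29.90
[3] 0.85(29.07) - 0.7(101.48) + 0.75(49.92) = 24.71 - 71.04 + 37.44 = -8.89
Combination 2 gives the minimum: -29.90 kN·m.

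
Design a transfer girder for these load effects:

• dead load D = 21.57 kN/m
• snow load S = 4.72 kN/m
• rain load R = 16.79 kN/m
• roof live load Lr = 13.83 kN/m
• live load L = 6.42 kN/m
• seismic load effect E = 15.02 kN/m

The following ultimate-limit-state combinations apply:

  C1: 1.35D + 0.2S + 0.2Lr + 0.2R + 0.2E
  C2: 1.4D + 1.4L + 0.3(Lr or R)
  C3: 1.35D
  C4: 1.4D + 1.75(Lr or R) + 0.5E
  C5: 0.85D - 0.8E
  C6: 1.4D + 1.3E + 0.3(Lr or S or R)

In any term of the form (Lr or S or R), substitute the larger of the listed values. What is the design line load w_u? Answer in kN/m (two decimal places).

67.09 kN/m

(Lr or R) → R = 16.79 kN/m; (Lr or S or R) → R = 16.79 kN/m.
C1: 1.35(21.57) + 0.2(4.72) + 0.2(13.83) + 0.2(16.79) + 0.2(15.02) = 29.12 + 0.94 + 2.77 + 3.36 + 3.00 = 39.19
C2: 1.4(21.57) + 1.4(6.42) + 0.3(16.79) = 44.22
C3: 1.35(21.57) = 29.12
C4: 1.4(21.57) + 1.75(16.79) + 0.5(15.02) = 30.20 + 29.38 + 7.51 = 67.09
C5: 0.85(21.57) - 0.8(15.02) = 6.32
C6: 1.4(21.57) + 1.3(15.02) + 0.3(16.79) = 54.76
Maximum is from combination 4.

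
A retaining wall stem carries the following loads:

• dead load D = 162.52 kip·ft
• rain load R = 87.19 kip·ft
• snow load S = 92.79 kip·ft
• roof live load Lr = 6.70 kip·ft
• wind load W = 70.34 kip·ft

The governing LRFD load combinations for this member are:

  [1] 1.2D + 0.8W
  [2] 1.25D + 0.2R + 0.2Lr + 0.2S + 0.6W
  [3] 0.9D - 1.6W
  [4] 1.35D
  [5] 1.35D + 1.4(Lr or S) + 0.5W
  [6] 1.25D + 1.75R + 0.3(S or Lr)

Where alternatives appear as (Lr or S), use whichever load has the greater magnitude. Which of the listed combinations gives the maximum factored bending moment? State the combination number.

(Lr or S) → S = 92.79 kip·ft; (S or Lr) → S = 92.79 kip·ft.
[1] 1.2(162.52) + 0.8(70.34) = 251.30
[2] 1.25(162.52) + 0.2(87.19) + 0.2(6.70) + 0.2(92.79) + 0.6(70.34) = 203.15 + 17.44 + 1.34 + 18.56 + 42.20 = 282.69
[3] 0.9(162.52) - 1.6(70.34) = 33.72
[4] 1.35(162.52) = 219.40
[5] 1.35(162.52) + 1.4(92.79) + 0.5(70.34) = 219.40 + 129.91 + 35.17 = 384.48
[6] 1.25(162.52) + 1.75(87.19) + 0.3(92.79) = 203.15 + 152.58 + 27.84 = 383.57
The largest value is 384.48 kip·ft from combination 5.

Combination 5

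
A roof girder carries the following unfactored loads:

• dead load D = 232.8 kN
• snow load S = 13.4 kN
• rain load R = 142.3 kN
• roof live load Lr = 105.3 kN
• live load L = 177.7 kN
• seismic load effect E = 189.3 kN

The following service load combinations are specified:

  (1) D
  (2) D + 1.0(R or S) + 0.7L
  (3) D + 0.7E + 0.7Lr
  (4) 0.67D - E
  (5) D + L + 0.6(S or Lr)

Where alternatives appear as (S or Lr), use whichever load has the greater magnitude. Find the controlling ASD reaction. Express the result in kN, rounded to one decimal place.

(R or S) → R = 142.3 kN; (S or Lr) → Lr = 105.3 kN.
(1) 1.0(232.8) = 232.8
(2) 1.0(232.8) + 1.0(142.3) + 0.7(177.7) = 232.8 + 142.3 + 124.4 = 499.5
(3) 1.0(232.8) + 0.7(189.3) + 0.7(105.3) = 232.8 + 132.5 + 73.7 = 439.0
(4) 0.67(232.8) - 1.0(189.3) = 156.0 - 189.3 = -33.3
(5) 1.0(232.8) + 1.0(177.7) + 0.6(105.3) = 232.8 + 177.7 + 63.2 = 473.7
The controlling combination is 2, giving 499.5 kN.

499.5 kN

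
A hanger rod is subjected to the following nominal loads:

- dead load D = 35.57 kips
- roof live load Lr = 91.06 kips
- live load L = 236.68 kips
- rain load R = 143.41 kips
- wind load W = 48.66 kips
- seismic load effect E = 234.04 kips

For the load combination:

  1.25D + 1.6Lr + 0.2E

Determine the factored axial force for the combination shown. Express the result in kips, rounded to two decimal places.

1.25(35.57) + 1.6(91.06) + 0.2(234.04) = 236.97
P_u = 236.97 kips.

236.97 kips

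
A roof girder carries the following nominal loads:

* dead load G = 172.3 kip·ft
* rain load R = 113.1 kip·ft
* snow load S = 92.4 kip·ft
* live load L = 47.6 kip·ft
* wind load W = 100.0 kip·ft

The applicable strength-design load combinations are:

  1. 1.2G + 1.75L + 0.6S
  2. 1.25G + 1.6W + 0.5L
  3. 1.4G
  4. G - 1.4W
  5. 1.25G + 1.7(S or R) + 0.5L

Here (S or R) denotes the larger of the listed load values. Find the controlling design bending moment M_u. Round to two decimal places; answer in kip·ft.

(S or R) → R = 113.1 kip·ft.
1. 1.2(172.3) + 1.75(47.6) + 0.6(92.4) = 206.76 + 83.30 + 55.44 = 345.50
2. 1.25(172.3) + 1.6(100.0) + 0.5(47.6) = 215.38 + 160.00 + 23.80 = 399.18
3. 1.4(172.3) = 241.22
4. 1.0(172.3) - 1.4(100.0) = 172.30 - 140.00 = 32.30
5. 1.25(172.3) + 1.7(113.1) + 0.5(47.6) = 215.38 + 192.27 + 23.80 = 431.45
The controlling combination is 5, giving 431.45 kip·ft.

431.45 kip·ft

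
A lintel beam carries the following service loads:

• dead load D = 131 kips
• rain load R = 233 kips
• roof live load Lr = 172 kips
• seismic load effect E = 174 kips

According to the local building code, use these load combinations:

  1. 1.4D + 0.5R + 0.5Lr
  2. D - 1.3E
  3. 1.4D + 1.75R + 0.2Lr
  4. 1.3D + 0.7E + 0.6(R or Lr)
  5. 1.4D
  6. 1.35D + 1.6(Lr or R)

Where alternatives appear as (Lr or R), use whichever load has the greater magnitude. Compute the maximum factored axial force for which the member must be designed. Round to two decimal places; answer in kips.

(R or Lr) → R = 233 kips; (Lr or R) → R = 233 kips.
1. 1.4(131) + 0.5(233) + 0.5(172) = 183.40 + 116.50 + 86.00 = 385.90
2. 1.0(131) - 1.3(174) = 131.00 - 226.20 = -95.20
3. 1.4(131) + 1.75(233) + 0.2(172) = 183.40 + 407.75 + 34.40 = 625.55
4. 1.3(131) + 0.7(174) + 0.6(233) = 170.30 + 121.80 + 139.80 = 431.90
5. 1.4(131) = 183.40
6. 1.35(131) + 1.6(233) = 176.85 + 372.80 = 549.65
The controlling combination is 3, giving 625.55 kips.

625.55 kips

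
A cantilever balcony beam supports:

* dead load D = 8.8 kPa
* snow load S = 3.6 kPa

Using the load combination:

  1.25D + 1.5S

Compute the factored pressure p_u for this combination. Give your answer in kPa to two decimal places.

16.40 kPa

1.25(8.8) + 1.5(3.6) = 16.40
p_u = 16.40 kPa.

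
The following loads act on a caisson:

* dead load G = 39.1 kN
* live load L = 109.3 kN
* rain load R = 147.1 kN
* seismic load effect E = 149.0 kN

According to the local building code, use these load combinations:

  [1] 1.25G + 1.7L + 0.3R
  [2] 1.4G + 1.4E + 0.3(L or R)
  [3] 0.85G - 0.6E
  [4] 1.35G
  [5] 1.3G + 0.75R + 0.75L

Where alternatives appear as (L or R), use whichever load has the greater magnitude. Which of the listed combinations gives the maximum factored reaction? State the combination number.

(L or R) → R = 147.1 kN.
[1] 1.25(39.1) + 1.7(109.3) + 0.3(147.1) = 48.9 + 185.8 + 44.1 = 278.8
[2] 1.4(39.1) + 1.4(149.0) + 0.3(147.1) = 307.5
[3] 0.85(39.1) - 0.6(149.0) = 33.2 - 89.4 = -56.2
[4] 1.35(39.1) = 52.8
[5] 1.3(39.1) + 0.75(147.1) + 0.75(109.3) = 50.8 + 110.3 + 82.0 = 243.1
The largest value is 307.5 kN from combination 2.

Combination 2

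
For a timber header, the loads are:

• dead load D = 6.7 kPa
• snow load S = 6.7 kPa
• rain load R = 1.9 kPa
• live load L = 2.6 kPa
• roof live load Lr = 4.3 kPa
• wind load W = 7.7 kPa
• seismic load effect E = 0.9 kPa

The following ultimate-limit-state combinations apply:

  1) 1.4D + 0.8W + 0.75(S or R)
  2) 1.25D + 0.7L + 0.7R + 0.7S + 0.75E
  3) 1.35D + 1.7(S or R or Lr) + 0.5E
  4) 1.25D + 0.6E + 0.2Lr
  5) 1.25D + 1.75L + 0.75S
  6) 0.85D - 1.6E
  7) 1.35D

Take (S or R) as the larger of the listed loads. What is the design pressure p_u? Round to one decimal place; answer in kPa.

(S or R) → S = 6.7 kPa; (S or R or Lr) → S = 6.7 kPa.
1) 1.4(6.7) + 0.8(7.7) + 0.75(6.7) = 20.6
2) 1.25(6.7) + 0.7(2.6) + 0.7(1.9) + 0.7(6.7) + 0.75(0.9) = 16.9
3) 1.35(6.7) + 1.7(6.7) + 0.5(0.9) = 20.9
4) 1.25(6.7) + 0.6(0.9) + 0.2(4.3) = 9.8
5) 1.25(6.7) + 1.75(2.6) + 0.75(6.7) = 18.0
6) 0.85(6.7) - 1.6(0.9) = 4.3
7) 1.35(6.7) = 9.0
The controlling combination is 3, giving 20.9 kPa.

20.9 kPa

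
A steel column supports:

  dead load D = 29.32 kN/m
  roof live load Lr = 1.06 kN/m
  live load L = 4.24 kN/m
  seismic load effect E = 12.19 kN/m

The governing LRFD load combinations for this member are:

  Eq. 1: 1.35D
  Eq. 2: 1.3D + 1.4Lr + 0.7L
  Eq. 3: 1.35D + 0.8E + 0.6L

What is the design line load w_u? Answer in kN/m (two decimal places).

Eq. 1: 1.35(29.32) = 39.58
Eq. 2: 1.3(29.32) + 1.4(1.06) + 0.7(4.24) = 42.57
Eq. 3: 1.35(29.32) + 0.8(12.19) + 0.6(4.24) = 51.88
The controlling combination is 3, giving 51.88 kN/m.

51.88 kN/m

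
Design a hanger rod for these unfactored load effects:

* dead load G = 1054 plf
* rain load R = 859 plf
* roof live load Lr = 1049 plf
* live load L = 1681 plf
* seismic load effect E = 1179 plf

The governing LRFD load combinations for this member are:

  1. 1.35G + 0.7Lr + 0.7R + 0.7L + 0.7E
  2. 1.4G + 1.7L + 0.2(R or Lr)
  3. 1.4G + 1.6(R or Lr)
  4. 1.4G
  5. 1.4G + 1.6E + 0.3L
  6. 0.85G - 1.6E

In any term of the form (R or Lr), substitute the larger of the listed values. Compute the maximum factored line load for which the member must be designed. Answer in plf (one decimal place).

4760.5 plf

(R or Lr) → Lr = 1049 plf.
1. 1.35(1054) + 0.7(1049) + 0.7(859) + 0.7(1681) + 0.7(1179) = 1422.9 + 734.3 + 601.3 + 1176.7 + 825.3 = 4760.5
2. 1.4(1054) + 1.7(1681) + 0.2(1049) = 1475.6 + 2857.7 + 209.8 = 4543.1
3. 1.4(1054) + 1.6(1049) = 1475.6 + 1678.4 = 3154.0
4. 1.4(1054) = 1475.6
5. 1.4(1054) + 1.6(1179) + 0.3(1681) = 1475.6 + 1886.4 + 504.3 = 3866.3
6. 0.85(1054) - 1.6(1179) = 895.9 - 1886.4 = -990.5
Maximum is from combination 1.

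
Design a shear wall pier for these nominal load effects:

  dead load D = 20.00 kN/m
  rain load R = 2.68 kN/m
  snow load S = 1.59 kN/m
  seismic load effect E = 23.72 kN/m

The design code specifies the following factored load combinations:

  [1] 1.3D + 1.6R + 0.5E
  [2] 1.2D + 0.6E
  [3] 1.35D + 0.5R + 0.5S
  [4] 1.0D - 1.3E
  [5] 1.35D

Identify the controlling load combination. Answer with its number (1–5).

Combination 1

[1] 1.3(20.00) + 1.6(2.68) + 0.5(23.72) = 42.15
[2] 1.2(20.00) + 0.6(23.72) = 38.23
[3] 1.35(20.00) + 0.5(2.68) + 0.5(1.59) = 29.14
[4] 1.0(20.00) - 1.3(23.72) = -10.84
[5] 1.35(20.00) = 27.00
The largest value is 42.15 kN/m from combination 1.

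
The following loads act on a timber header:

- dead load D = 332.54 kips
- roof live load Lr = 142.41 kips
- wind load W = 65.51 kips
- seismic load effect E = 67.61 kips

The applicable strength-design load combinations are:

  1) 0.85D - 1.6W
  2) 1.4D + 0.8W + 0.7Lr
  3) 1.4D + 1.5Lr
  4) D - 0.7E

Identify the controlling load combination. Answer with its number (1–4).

Combination 3

1) 0.85(332.54) - 1.6(65.51) = 177.84
2) 1.4(332.54) + 0.8(65.51) + 0.7(142.41) = 617.65
3) 1.4(332.54) + 1.5(142.41) = 679.17
4) 1.0(332.54) - 0.7(67.61) = 285.21
The largest value is 679.17 kips from combination 3.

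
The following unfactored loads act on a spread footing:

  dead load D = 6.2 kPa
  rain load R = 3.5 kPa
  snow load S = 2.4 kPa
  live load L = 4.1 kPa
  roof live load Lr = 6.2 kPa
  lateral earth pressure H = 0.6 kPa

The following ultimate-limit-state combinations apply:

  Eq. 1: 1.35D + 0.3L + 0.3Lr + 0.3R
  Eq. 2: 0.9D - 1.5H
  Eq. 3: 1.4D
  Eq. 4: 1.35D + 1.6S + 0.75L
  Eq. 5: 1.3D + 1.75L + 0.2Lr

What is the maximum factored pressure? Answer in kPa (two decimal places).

16.48 kPa

Eq. 1: 1.35(6.2) + 0.3(4.1) + 0.3(6.2) + 0.3(3.5) = 8.37 + 1.23 + 1.86 + 1.05 = 12.51
Eq. 2: 0.9(6.2) - 1.5(0.6) = 5.58 - 0.90 = 4.68
Eq. 3: 1.4(6.2) = 8.68
Eq. 4: 1.35(6.2) + 1.6(2.4) + 0.75(4.1) = 8.37 + 3.84 + 3.08 = 15.29
Eq. 5: 1.3(6.2) + 1.75(4.1) + 0.2(6.2) = 8.06 + 7.18 + 1.24 = 16.48
The controlling combination is 5, giving 16.48 kPa.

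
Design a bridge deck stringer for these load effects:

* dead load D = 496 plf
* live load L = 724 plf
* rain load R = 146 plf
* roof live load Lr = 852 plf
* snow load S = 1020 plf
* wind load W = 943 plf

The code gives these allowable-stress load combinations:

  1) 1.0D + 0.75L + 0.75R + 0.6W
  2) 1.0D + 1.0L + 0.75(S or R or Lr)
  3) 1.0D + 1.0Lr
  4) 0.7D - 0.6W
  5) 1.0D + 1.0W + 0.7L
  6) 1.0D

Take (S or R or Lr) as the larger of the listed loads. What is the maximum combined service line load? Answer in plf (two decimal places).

1985.00 plf

(S or R or Lr) → S = 1020 plf.
1) 1.0(496) + 0.75(724) + 0.75(146) + 0.6(943) = 496.00 + 543.00 + 109.50 + 565.80 = 1714.30
2) 1.0(496) + 1.0(724) + 0.75(1020) = 496.00 + 724.00 + 765.00 = 1985.00
3) 1.0(496) + 1.0(852) = 496.00 + 852.00 = 1348.00
4) 0.7(496) - 0.6(943) = 347.20 - 565.80 = -218.60
5) 1.0(496) + 1.0(943) + 0.7(724) = 496.00 + 943.00 + 506.80 = 1945.80
6) 1.0(496) = 496.00
Maximum is from combination 2.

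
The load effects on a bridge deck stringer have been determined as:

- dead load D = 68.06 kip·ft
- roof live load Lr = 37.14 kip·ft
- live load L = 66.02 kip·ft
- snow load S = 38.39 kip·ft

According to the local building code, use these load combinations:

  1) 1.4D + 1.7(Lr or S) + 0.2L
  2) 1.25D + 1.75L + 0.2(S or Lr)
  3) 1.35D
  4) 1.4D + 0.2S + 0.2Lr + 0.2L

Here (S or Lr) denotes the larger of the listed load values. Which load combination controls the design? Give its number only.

Combination 2

(Lr or S) → S = 38.39 kip·ft; (S or Lr) → S = 38.39 kip·ft.
1) 1.4(68.06) + 1.7(38.39) + 0.2(66.02) = 173.75
2) 1.25(68.06) + 1.75(66.02) + 0.2(38.39) = 208.29
3) 1.35(68.06) = 91.88
4) 1.4(68.06) + 0.2(38.39) + 0.2(37.14) + 0.2(66.02) = 95.28 + 7.68 + 7.43 + 13.20 = 123.59
The largest value is 208.29 kip·ft from combination 2.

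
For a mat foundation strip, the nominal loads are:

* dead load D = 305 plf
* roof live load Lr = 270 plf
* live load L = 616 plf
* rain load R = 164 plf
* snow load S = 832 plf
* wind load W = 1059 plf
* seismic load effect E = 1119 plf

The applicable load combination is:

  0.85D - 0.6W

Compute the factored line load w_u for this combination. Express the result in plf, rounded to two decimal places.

0.85(305) - 0.6(1059) = 259.25 - 635.40 = -376.15
w_u = -376.15 plf.

-376.15 plf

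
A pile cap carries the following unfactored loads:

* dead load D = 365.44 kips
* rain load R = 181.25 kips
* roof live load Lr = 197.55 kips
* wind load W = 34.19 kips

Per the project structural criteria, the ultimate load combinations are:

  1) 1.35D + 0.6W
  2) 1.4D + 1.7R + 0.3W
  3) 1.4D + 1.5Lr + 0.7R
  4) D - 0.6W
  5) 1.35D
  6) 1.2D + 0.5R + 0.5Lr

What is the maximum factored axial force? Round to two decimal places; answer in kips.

934.82 kips

1) 1.35(365.44) + 0.6(34.19) = 513.86
2) 1.4(365.44) + 1.7(181.25) + 0.3(34.19) = 830.00
3) 1.4(365.44) + 1.5(197.55) + 0.7(181.25) = 934.82
4) 1.0(365.44) - 0.6(34.19) = 365.44 - 20.51 = 344.93
5) 1.35(365.44) = 493.34
6) 1.2(365.44) + 0.5(181.25) + 0.5(197.55) = 627.93
Maximum is from combination 3.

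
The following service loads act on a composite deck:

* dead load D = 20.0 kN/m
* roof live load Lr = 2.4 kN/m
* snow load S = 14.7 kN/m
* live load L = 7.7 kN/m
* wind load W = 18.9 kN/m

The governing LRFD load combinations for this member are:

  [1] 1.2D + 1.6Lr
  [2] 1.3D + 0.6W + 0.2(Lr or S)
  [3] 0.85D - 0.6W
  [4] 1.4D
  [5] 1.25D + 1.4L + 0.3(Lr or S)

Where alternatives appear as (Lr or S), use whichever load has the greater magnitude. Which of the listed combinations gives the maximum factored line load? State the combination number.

Combination 2

(Lr or S) → S = 14.7 kN/m.
[1] 1.2(20.0) + 1.6(2.4) = 24.00 + 3.84 = 27.84
[2] 1.3(20.0) + 0.6(18.9) + 0.2(14.7) = 26.00 + 11.34 + 2.94 = 40.28
[3] 0.85(20.0) - 0.6(18.9) = 17.00 - 11.34 = 5.66
[4] 1.4(20.0) = 28.00
[5] 1.25(20.0) + 1.4(7.7) + 0.3(14.7) = 25.00 + 10.78 + 4.41 = 40.19
The largest value is 40.28 kN/m from combination 2.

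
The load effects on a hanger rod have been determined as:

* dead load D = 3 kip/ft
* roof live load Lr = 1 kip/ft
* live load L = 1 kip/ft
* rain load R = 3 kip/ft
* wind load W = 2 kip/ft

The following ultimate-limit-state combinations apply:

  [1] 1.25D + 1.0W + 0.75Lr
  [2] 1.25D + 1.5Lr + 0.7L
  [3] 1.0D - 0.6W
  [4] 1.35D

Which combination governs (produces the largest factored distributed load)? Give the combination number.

[1] 1.25(3) + 1.0(2) + 0.75(1) = 6.5
[2] 1.25(3) + 1.5(1) + 0.7(1) = 3.8 + 1.5 + 0.7 = 6.0
[3] 1.0(3) - 0.6(2) = 3.0 - 1.2 = 1.8
[4] 1.35(3) = 4.1
The largest value is 6.5 kip/ft from combination 1.

Combination 1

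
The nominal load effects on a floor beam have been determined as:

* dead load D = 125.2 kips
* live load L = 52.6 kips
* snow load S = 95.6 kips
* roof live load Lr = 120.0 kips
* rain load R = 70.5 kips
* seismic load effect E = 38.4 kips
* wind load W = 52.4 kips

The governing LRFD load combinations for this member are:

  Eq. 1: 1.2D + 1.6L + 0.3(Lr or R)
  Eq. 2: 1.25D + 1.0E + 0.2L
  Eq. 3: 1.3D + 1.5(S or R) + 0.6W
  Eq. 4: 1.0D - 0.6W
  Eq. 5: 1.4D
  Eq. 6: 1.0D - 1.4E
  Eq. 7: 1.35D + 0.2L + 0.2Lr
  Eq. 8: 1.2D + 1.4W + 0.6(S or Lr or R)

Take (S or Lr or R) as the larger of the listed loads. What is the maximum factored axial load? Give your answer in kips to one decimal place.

(Lr or R) → Lr = 120.0 kips; (S or R) → S = 95.6 kips; (S or Lr or R) → Lr = 120.0 kips.
Eq. 1: 1.2(125.2) + 1.6(52.6) + 0.3(120.0) = 270.4
Eq. 2: 1.25(125.2) + 1.0(38.4) + 0.2(52.6) = 205.4
Eq. 3: 1.3(125.2) + 1.5(95.6) + 0.6(52.4) = 337.6
Eq. 4: 1.0(125.2) - 0.6(52.4) = 93.8
Eq. 5: 1.4(125.2) = 175.3
Eq. 6: 1.0(125.2) - 1.4(38.4) = 71.4
Eq. 7: 1.35(125.2) + 0.2(52.6) + 0.2(120.0) = 203.5
Eq. 8: 1.2(125.2) + 1.4(52.4) + 0.6(120.0) = 295.6
Maximum is from combination 3.

337.6 kips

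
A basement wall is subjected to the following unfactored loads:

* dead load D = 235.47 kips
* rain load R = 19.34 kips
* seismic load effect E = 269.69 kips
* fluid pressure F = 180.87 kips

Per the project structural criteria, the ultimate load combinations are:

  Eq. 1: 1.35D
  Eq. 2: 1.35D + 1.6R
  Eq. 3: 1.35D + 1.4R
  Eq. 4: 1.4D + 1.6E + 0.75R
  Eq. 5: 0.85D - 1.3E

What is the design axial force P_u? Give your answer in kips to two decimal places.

Eq. 1: 1.35(235.47) = 317.88
Eq. 2: 1.35(235.47) + 1.6(19.34) = 348.83
Eq. 3: 1.35(235.47) + 1.4(19.34) = 317.88 + 27.08 = 344.96
Eq. 4: 1.4(235.47) + 1.6(269.69) + 0.75(19.34) = 329.66 + 431.50 + 14.51 = 775.67
Eq. 5: 0.85(235.47) - 1.3(269.69) = 200.15 - 350.60 = -150.45
Combination 4 governs: P_u = 775.67 kips.

775.67 kips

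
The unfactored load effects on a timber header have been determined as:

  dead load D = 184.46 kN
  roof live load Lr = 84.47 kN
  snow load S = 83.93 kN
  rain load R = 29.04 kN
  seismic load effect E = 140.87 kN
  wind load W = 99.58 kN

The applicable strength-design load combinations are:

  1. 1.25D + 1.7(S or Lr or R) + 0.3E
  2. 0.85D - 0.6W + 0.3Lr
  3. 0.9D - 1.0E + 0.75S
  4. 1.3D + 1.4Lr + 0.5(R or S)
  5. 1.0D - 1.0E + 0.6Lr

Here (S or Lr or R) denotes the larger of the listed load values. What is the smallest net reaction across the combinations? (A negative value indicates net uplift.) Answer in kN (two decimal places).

(S or Lr or R) → Lr = 84.47 kN; (R or S) → S = 83.93 kN.
1. 1.25(184.46) + 1.7(84.47) + 0.3(140.87) = 230.58 + 143.60 + 42.26 = 416.44
2. 0.85(184.46) - 0.6(99.58) + 0.3(84.47) = 156.79 - 59.75 + 25.34 = 122.38
3. 0.9(184.46) - 1.0(140.87) + 0.75(83.93) = 166.01 - 140.87 + 62.95 = 88.09
4. 1.3(184.46) + 1.4(84.47) + 0.5(83.93) = 400.02
5. 1.0(184.46) - 1.0(140.87) + 0.6(84.47) = 184.46 - 140.87 + 50.68 = 94.27
Combination 3 gives the minimum: 88.09 kN.

88.09 kN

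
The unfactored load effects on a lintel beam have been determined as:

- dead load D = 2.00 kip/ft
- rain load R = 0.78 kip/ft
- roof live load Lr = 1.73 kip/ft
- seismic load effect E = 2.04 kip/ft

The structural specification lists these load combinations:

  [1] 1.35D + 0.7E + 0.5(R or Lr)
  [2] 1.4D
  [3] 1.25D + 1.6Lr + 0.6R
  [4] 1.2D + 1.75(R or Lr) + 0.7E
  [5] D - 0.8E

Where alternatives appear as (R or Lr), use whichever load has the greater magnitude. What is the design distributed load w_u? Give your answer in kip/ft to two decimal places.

(R or Lr) → Lr = 1.73 kip/ft.
[1] 1.35(2.00) + 0.7(2.04) + 0.5(1.73) = 4.99
[2] 1.4(2.00) = 2.80
[3] 1.25(2.00) + 1.6(1.73) + 0.6(0.78) = 5.74
[4] 1.2(2.00) + 1.75(1.73) + 0.7(2.04) = 6.86
[5] 1.0(2.00) - 0.8(2.04) = 0.37
Maximum is from combination 4.

6.86 kip/ft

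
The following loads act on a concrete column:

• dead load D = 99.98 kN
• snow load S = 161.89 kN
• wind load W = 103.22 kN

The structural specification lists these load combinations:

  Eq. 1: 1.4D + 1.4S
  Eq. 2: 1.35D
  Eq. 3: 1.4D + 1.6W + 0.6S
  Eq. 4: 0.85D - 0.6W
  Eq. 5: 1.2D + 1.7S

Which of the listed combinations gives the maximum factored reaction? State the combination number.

Combination 3

Eq. 1: 1.4(99.98) + 1.4(161.89) = 139.97 + 226.65 = 366.62
Eq. 2: 1.35(99.98) = 134.97
Eq. 3: 1.4(99.98) + 1.6(103.22) + 0.6(161.89) = 402.26
Eq. 4: 0.85(99.98) - 0.6(103.22) = 84.98 - 61.93 = 23.05
Eq. 5: 1.2(99.98) + 1.7(161.89) = 119.98 + 275.21 = 395.19
The largest value is 402.26 kN from combination 3.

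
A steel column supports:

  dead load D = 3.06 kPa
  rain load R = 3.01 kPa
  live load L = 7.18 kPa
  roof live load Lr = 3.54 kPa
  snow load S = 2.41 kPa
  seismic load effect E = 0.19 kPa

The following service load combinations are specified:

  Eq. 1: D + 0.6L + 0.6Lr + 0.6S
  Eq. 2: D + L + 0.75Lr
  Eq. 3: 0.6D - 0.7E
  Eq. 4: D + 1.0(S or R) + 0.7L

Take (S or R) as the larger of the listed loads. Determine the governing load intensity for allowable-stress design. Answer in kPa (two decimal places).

(S or R) → R = 3.01 kPa.
Eq. 1: 1.0(3.06) + 0.6(7.18) + 0.6(3.54) + 0.6(2.41) = 10.94
Eq. 2: 1.0(3.06) + 1.0(7.18) + 0.75(3.54) = 12.90
Eq. 3: 0.6(3.06) - 0.7(0.19) = 1.70
Eq. 4: 1.0(3.06) + 1.0(3.01) + 0.7(7.18) = 11.10
Maximum is from combination 2.

12.90 kPa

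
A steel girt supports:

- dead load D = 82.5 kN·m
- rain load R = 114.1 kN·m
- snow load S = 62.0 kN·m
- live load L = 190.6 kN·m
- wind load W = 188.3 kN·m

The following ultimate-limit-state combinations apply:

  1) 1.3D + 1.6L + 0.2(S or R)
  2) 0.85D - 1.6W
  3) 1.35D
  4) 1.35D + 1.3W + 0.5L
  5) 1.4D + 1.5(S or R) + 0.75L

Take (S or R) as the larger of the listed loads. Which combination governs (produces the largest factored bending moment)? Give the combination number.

Combination 4

(S or R) → R = 114.1 kN·m.
1) 1.3(82.5) + 1.6(190.6) + 0.2(114.1) = 435.0
2) 0.85(82.5) - 1.6(188.3) = 70.1 - 301.3 = -231.2
3) 1.35(82.5) = 111.4
4) 1.35(82.5) + 1.3(188.3) + 0.5(190.6) = 111.4 + 244.8 + 95.3 = 451.5
5) 1.4(82.5) + 1.5(114.1) + 0.75(190.6) = 429.6
The largest value is 451.5 kN·m from combination 4.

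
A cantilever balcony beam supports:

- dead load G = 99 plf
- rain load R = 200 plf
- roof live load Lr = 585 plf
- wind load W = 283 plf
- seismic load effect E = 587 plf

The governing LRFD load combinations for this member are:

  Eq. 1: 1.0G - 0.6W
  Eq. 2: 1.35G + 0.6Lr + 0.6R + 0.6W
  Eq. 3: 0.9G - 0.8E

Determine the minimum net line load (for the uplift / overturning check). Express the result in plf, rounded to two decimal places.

-380.50 plf

Eq. 1: 1.0(99) - 0.6(283) = 99.00 - 169.80 = -70.80
Eq. 2: 1.35(99) + 0.6(585) + 0.6(200) + 0.6(283) = 133.65 + 351.00 + 120.00 + 169.80 = 774.45
Eq. 3: 0.9(99) - 0.8(587) = 89.10 - 469.60 = -380.50
Combination 3 gives the minimum: -380.50 plf.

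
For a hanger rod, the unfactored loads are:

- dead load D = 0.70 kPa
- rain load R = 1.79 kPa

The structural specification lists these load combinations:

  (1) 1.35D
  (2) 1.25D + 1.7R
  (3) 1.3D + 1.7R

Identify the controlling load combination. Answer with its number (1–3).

Combination 3

(1) 1.35(0.70) = 0.95
(2) 1.25(0.70) + 1.7(1.79) = 3.92
(3) 1.3(0.70) + 1.7(1.79) = 3.95
The largest value is 3.95 kPa from combination 3.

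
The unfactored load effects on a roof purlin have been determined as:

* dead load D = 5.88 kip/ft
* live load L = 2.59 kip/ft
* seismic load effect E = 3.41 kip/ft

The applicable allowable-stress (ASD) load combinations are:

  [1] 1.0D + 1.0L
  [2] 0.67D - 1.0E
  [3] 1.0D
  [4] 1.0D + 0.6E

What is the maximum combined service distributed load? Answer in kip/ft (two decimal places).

8.47 kip/ft

[1] 1.0(5.88) + 1.0(2.59) = 8.47
[2] 0.67(5.88) - 1.0(3.41) = 0.53
[3] 1.0(5.88) = 5.88
[4] 1.0(5.88) + 0.6(3.41) = 7.93
Maximum is from combination 1.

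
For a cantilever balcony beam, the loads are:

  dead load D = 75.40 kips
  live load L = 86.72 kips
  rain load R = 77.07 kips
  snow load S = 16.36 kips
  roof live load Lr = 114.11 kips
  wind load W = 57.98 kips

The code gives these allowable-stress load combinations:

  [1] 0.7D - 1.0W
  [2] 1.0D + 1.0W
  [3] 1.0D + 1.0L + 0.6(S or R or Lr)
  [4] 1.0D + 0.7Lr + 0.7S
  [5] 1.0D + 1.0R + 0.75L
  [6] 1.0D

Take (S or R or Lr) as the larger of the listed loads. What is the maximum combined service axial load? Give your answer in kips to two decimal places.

230.59 kips

(S or R or Lr) → Lr = 114.11 kips.
[1] 0.7(75.40) - 1.0(57.98) = 52.78 - 57.98 = -5.20
[2] 1.0(75.40) + 1.0(57.98) = 75.40 + 57.98 = 133.38
[3] 1.0(75.40) + 1.0(86.72) + 0.6(114.11) = 75.40 + 86.72 + 68.47 = 230.59
[4] 1.0(75.40) + 0.7(114.11) + 0.7(16.36) = 75.40 + 79.88 + 11.45 = 166.73
[5] 1.0(75.40) + 1.0(77.07) + 0.75(86.72) = 75.40 + 77.07 + 65.04 = 217.51
[6] 1.0(75.40) = 75.40
Maximum is from combination 3.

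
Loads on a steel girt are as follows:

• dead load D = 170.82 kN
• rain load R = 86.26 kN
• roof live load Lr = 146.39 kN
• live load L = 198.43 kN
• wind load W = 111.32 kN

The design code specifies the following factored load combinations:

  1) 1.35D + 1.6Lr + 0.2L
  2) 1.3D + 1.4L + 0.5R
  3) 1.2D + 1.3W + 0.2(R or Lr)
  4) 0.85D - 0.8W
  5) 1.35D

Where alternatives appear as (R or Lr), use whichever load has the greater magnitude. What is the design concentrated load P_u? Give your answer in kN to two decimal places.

(R or Lr) → Lr = 146.39 kN.
1) 1.35(170.82) + 1.6(146.39) + 0.2(198.43) = 230.61 + 234.22 + 39.69 = 504.52
2) 1.3(170.82) + 1.4(198.43) + 0.5(86.26) = 222.07 + 277.80 + 43.13 = 543.00
3) 1.2(170.82) + 1.3(111.32) + 0.2(146.39) = 204.98 + 144.72 + 29.28 = 378.98
4) 0.85(170.82) - 0.8(111.32) = 145.20 - 89.06 = 56.14
5) 1.35(170.82) = 230.61
The controlling combination is 2, giving 543.00 kN.

543.00 kN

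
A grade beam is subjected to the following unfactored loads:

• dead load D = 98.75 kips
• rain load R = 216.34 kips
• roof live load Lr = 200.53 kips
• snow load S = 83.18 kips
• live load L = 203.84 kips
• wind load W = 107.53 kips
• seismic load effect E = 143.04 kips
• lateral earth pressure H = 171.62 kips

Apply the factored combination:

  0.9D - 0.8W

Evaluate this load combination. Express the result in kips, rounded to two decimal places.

2.85 kips

0.9(98.75) - 0.8(107.53) = 2.85
P_u = 2.85 kips.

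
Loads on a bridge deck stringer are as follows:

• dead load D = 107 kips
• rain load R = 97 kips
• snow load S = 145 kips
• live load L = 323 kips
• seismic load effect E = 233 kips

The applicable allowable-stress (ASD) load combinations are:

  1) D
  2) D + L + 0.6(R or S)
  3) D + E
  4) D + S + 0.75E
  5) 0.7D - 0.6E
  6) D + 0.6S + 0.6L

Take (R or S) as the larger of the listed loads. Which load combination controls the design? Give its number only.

(R or S) → S = 145 kips.
1) 1.0(107) = 107.0
2) 1.0(107) + 1.0(323) + 0.6(145) = 107.0 + 323.0 + 87.0 = 517.0
3) 1.0(107) + 1.0(233) = 107.0 + 233.0 = 340.0
4) 1.0(107) + 1.0(145) + 0.75(233) = 107.0 + 145.0 + 174.8 = 426.8
5) 0.7(107) - 0.6(233) = 74.9 - 139.8 = -64.9
6) 1.0(107) + 0.6(145) + 0.6(323) = 107.0 + 87.0 + 193.8 = 387.8
The largest value is 517.0 kips from combination 2.

Combination 2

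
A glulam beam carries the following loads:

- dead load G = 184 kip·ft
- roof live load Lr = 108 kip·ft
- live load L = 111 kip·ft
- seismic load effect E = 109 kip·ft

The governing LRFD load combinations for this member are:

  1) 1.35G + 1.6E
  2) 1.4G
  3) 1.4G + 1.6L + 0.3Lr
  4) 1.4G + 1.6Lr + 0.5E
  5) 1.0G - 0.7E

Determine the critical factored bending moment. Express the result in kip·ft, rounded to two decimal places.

1) 1.35(184) + 1.6(109) = 248.40 + 174.40 = 422.80
2) 1.4(184) = 257.60
3) 1.4(184) + 1.6(111) + 0.3(108) = 257.60 + 177.60 + 32.40 = 467.60
4) 1.4(184) + 1.6(108) + 0.5(109) = 257.60 + 172.80 + 54.50 = 484.90
5) 1.0(184) - 0.7(109) = 184.00 - 76.30 = 107.70
Combination 4 governs: M_u = 484.90 kip·ft.

484.90 kip·ft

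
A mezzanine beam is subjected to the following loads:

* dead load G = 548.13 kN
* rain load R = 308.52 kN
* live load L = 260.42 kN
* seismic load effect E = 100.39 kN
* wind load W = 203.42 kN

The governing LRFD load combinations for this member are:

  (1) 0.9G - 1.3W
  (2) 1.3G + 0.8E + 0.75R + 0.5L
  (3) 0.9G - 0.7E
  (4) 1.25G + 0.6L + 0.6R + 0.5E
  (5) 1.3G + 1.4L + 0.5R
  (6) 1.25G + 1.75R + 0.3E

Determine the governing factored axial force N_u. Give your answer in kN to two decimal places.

1255.19 kN

(1) 0.9(548.13) - 1.3(203.42) = 493.32 - 264.45 = 228.87
(2) 1.3(548.13) + 0.8(100.39) + 0.75(308.52) + 0.5(260.42) = 712.57 + 80.31 + 231.39 + 130.21 = 1154.48
(3) 0.9(548.13) - 0.7(100.39) = 423.04
(4) 1.25(548.13) + 0.6(260.42) + 0.6(308.52) + 0.5(100.39) = 685.16 + 156.25 + 185.11 + 50.20 = 1076.72
(5) 1.3(548.13) + 1.4(260.42) + 0.5(308.52) = 712.57 + 364.59 + 154.26 = 1231.42
(6) 1.25(548.13) + 1.75(308.52) + 0.3(100.39) = 685.16 + 539.91 + 30.12 = 1255.19
The controlling combination is 6, giving 1255.19 kN.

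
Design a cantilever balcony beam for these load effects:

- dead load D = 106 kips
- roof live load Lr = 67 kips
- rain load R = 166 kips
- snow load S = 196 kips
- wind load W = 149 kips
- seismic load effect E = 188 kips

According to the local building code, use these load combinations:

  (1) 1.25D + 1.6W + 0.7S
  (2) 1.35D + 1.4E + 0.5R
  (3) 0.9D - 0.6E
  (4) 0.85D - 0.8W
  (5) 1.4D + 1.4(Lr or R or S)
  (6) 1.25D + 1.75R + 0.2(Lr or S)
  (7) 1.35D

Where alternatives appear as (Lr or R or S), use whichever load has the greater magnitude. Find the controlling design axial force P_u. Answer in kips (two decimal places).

508.10 kips

(Lr or R or S) → S = 196 kips; (Lr or S) → S = 196 kips.
(1) 1.25(106) + 1.6(149) + 0.7(196) = 132.50 + 238.40 + 137.20 = 508.10
(2) 1.35(106) + 1.4(188) + 0.5(166) = 143.10 + 263.20 + 83.00 = 489.30
(3) 0.9(106) - 0.6(188) = 95.40 - 112.80 = -17.40
(4) 0.85(106) - 0.8(149) = 90.10 - 119.20 = -29.10
(5) 1.4(106) + 1.4(196) = 148.40 + 274.40 = 422.80
(6) 1.25(106) + 1.75(166) + 0.2(196) = 132.50 + 290.50 + 39.20 = 462.20
(7) 1.35(106) = 143.10
The controlling combination is 1, giving 508.10 kips.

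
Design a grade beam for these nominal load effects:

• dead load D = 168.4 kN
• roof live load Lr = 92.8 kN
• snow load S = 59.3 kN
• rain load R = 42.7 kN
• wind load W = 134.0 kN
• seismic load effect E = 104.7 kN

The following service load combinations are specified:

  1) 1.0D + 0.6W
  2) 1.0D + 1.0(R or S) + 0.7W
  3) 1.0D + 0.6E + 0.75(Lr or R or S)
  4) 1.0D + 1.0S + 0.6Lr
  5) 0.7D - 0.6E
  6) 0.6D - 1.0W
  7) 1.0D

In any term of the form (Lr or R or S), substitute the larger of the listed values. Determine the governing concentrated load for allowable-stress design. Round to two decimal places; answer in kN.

321.50 kN

(R or S) → S = 59.3 kN; (Lr or R or S) → Lr = 92.8 kN.
1) 1.0(168.4) + 0.6(134.0) = 168.40 + 80.40 = 248.80
2) 1.0(168.4) + 1.0(59.3) + 0.7(134.0) = 168.40 + 59.30 + 93.80 = 321.50
3) 1.0(168.4) + 0.6(104.7) + 0.75(92.8) = 168.40 + 62.82 + 69.60 = 300.82
4) 1.0(168.4) + 1.0(59.3) + 0.6(92.8) = 168.40 + 59.30 + 55.68 = 283.38
5) 0.7(168.4) - 0.6(104.7) = 117.88 - 62.82 = 55.06
6) 0.6(168.4) - 1.0(134.0) = 101.04 - 134.00 = -32.96
7) 1.0(168.4) = 168.40
Maximum is from combination 2.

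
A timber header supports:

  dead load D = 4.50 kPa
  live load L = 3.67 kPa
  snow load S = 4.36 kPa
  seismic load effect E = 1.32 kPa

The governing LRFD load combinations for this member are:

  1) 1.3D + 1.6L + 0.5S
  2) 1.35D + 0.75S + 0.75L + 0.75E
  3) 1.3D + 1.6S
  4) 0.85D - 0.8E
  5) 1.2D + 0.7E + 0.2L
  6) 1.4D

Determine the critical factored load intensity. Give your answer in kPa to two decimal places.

13.90 kPa

1) 1.3(4.50) + 1.6(3.67) + 0.5(4.36) = 5.85 + 5.87 + 2.18 = 13.90
2) 1.35(4.50) + 0.75(4.36) + 0.75(3.67) + 0.75(1.32) = 6.08 + 3.27 + 2.75 + 0.99 = 13.09
3) 1.3(4.50) + 1.6(4.36) = 5.85 + 6.98 = 12.83
4) 0.85(4.50) - 0.8(1.32) = 3.83 - 1.06 = 2.77
5) 1.2(4.50) + 0.7(1.32) + 0.2(3.67) = 7.06
6) 1.4(4.50) = 6.30
Combination 1 governs: q_u = 13.90 kPa.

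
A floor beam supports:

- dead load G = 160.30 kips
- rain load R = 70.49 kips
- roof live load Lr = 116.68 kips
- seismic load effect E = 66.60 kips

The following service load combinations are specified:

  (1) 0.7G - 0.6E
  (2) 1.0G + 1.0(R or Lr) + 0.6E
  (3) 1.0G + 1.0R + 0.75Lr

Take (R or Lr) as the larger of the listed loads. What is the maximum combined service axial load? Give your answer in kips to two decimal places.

(R or Lr) → Lr = 116.68 kips.
(1) 0.7(160.30) - 0.6(66.60) = 72.25
(2) 1.0(160.30) + 1.0(116.68) + 0.6(66.60) = 316.94
(3) 1.0(160.30) + 1.0(70.49) + 0.75(116.68) = 318.30
Maximum is from combination 3.

318.30 kips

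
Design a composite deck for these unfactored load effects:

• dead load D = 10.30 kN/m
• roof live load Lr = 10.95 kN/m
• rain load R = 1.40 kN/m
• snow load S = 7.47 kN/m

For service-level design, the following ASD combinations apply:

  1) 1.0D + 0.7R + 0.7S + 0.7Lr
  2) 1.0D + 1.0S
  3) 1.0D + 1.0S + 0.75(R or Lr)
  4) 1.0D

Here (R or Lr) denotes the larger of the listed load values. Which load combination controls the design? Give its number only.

(R or Lr) → Lr = 10.95 kN/m.
1) 1.0(10.30) + 0.7(1.40) + 0.7(7.47) + 0.7(10.95) = 24.17
2) 1.0(10.30) + 1.0(7.47) = 10.30 + 7.47 = 17.77
3) 1.0(10.30) + 1.0(7.47) + 0.75(10.95) = 10.30 + 7.47 + 8.21 = 25.98
4) 1.0(10.30) = 10.30
The largest value is 25.98 kN/m from combination 3.

Combination 3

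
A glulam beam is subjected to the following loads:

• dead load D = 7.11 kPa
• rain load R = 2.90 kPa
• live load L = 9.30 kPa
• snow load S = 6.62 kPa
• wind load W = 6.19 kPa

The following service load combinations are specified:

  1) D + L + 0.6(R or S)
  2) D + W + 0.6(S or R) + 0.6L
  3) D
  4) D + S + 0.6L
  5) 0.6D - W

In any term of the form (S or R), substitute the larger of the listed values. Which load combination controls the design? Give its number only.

(R or S) → S = 6.62 kPa; (S or R) → S = 6.62 kPa.
1) 1.0(7.11) + 1.0(9.30) + 0.6(6.62) = 7.11 + 9.30 + 3.97 = 20.38
2) 1.0(7.11) + 1.0(6.19) + 0.6(6.62) + 0.6(9.30) = 7.11 + 6.19 + 3.97 + 5.58 = 22.85
3) 1.0(7.11) = 7.11
4) 1.0(7.11) + 1.0(6.62) + 0.6(9.30) = 7.11 + 6.62 + 5.58 = 19.31
5) 0.6(7.11) - 1.0(6.19) = 4.27 - 6.19 = -1.92
The largest value is 22.85 kPa from combination 2.

Combination 2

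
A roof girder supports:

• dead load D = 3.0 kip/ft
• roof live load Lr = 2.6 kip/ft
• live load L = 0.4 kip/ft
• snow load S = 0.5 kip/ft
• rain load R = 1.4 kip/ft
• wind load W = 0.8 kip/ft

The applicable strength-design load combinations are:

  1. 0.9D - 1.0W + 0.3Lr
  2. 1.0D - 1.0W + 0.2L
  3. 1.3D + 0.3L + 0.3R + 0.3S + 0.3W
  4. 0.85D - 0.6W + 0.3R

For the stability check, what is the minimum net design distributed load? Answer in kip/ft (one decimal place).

2.3 kip/ft

1. 0.9(3.0) - 1.0(0.8) + 0.3(2.6) = 2.7 - 0.8 + 0.8 = 2.7
2. 1.0(3.0) - 1.0(0.8) + 0.2(0.4) = 3.0 - 0.8 + 0.1 = 2.3
3. 1.3(3.0) + 0.3(0.4) + 0.3(1.4) + 0.3(0.5) + 0.3(0.8) = 3.9 + 0.1 + 0.4 + 0.2 + 0.2 = 4.8
4. 0.85(3.0) - 0.6(0.8) + 0.3(1.4) = 2.6 - 0.5 + 0.4 = 2.5
Combination 2 gives the minimum: 2.3 kip/ft.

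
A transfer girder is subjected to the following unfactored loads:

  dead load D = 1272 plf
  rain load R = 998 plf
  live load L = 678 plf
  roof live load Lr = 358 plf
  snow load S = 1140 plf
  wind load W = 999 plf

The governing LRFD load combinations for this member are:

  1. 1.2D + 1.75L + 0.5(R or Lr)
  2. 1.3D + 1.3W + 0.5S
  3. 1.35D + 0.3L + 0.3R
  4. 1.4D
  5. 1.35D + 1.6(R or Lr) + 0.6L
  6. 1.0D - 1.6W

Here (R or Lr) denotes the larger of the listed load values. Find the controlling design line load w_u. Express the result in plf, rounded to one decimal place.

3720.8 plf

(R or Lr) → R = 998 plf.
1. 1.2(1272) + 1.75(678) + 0.5(998) = 3211.9
2. 1.3(1272) + 1.3(999) + 0.5(1140) = 3522.3
3. 1.35(1272) + 0.3(678) + 0.3(998) = 2220.0
4. 1.4(1272) = 1780.8
5. 1.35(1272) + 1.6(998) + 0.6(678) = 3720.8
6. 1.0(1272) - 1.6(999) = -326.4
Combination 5 governs: w_u = 3720.8 plf.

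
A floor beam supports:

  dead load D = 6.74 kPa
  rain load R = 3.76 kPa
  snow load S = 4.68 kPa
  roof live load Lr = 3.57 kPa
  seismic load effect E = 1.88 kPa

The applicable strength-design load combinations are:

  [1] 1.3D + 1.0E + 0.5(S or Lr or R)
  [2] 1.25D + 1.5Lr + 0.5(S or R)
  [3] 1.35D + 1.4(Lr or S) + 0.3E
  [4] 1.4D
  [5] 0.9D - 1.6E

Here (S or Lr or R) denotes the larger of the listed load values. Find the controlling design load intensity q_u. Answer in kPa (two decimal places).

16.22 kPa

(S or Lr or R) → S = 4.68 kPa; (S or R) → S = 4.68 kPa; (Lr or S) → S = 4.68 kPa.
[1] 1.3(6.74) + 1.0(1.88) + 0.5(4.68) = 12.98
[2] 1.25(6.74) + 1.5(3.57) + 0.5(4.68) = 16.12
[3] 1.35(6.74) + 1.4(4.68) + 0.3(1.88) = 16.22
[4] 1.4(6.74) = 9.44
[5] 0.9(6.74) - 1.6(1.88) = 3.06
Maximum is from combination 3.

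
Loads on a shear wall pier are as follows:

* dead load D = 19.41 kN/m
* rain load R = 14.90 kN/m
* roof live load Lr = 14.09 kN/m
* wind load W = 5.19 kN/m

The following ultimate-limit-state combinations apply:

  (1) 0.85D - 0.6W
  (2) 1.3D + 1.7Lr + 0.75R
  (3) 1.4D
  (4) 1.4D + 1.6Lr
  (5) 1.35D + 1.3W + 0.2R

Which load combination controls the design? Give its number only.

(1) 0.85(19.41) - 0.6(5.19) = 13.38
(2) 1.3(19.41) + 1.7(14.09) + 0.75(14.90) = 25.23 + 23.95 + 11.18 = 60.36
(3) 1.4(19.41) = 27.17
(4) 1.4(19.41) + 1.6(14.09) = 49.72
(5) 1.35(19.41) + 1.3(5.19) + 0.2(14.90) = 26.20 + 6.75 + 2.98 = 35.93
The largest value is 60.36 kN/m from combination 2.

Combination 2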